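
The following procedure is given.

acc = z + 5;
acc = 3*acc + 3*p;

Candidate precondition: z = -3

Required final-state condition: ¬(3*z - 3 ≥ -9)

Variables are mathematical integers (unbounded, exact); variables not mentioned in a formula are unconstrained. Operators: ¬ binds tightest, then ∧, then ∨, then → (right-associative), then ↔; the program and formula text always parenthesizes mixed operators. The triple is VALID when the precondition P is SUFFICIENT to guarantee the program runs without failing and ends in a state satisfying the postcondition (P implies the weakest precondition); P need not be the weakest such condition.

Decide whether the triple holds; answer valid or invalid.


Working backward. After the program, the postcondition ¬(3*z - 3 ≥ -9) must hold; in canonical form it is ¬(3*z ≥ -6).
Before acc := 3*acc + 3*p: ¬(3*z ≥ -6)
Before acc := z + 5: ¬(3*z ≥ -6)
The weakest precondition is ¬(3*z ≥ -6).
Check whether z = -3 implies it.
Every state satisfying the precondition satisfies the weakest precondition: the implication holds.
Answer: valid


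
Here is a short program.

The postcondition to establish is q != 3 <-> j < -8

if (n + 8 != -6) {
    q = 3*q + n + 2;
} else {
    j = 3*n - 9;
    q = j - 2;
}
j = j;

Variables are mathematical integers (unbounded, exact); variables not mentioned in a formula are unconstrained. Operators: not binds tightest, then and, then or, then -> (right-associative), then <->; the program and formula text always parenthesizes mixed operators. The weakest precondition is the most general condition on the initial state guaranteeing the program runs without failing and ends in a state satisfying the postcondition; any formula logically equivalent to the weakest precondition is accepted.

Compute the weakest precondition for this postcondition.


Working backward. After the program, q != 3 <-> j < -8 must hold.
Before j := j: q != 3 <-> j < -8
Then branch requires n + 3*q != 1 <-> j < -8; else branch requires 3*n != 14 <-> 3*n < 1.
Before the if: (n != -14 -> (n + 3*q != 1 <-> j < -8)) and ((not (n != -14)) -> (3*n != 14 <-> 3*n < 1))
Answer: WP = (n != -14 -> (n + 3*q != 1 <-> j < -8)) and ((not (n != -14)) -> (3*n != 14 <-> 3*n < 1))


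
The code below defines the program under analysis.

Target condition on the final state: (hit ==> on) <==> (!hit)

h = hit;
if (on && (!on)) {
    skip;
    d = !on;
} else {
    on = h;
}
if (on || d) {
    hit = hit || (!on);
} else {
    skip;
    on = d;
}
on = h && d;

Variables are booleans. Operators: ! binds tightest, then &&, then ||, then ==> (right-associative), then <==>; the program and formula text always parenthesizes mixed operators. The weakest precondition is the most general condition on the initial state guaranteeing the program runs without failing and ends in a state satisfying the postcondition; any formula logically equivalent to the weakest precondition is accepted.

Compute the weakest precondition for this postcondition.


Working backward. After the program, (hit ==> on) <==> (!hit) must hold.
Before on := h && d: (hit ==> (h && d)) <==> (!hit)
Then branch requires ((hit || (!on)) ==> (h && d)) <==> (!(hit || (!on))); else branch requires (hit ==> (h && d)) <==> (!hit).
Before the if: ((on || d) ==> (((hit || (!on)) ==> (h && d)) <==> (!(hit || (!on))))) && ((!(on || d)) ==> ((hit ==> (h && d)) <==> (!hit)))
Then branch requires ((hit || (!on)) ==> (h && (!on))) <==> (!(hit || (!on))); else branch requires ((h || d) ==> (((hit || (!h)) ==> (h && d)) <==> (!(hit || (!h))))) && ((!(h || d)) ==> ((hit ==> (h && d)) <==> (!hit))).
Before the if: ((h || d) ==> (((hit || (!h)) ==> (h && d)) <==> (!(hit || (!h))))) && ((!(h || d)) ==> ((hit ==> (h && d)) <==> (!hit)))
Before h := hit: ((hit || d) ==> (!(hit && d))) && ((!(hit || d)) ==> ((hit ==> (hit && d)) <==> (!hit)))
Answer: WP = ((hit || d) ==> (!(hit && d))) && ((!(hit || d)) ==> ((hit ==> (hit && d)) <==> (!hit)))


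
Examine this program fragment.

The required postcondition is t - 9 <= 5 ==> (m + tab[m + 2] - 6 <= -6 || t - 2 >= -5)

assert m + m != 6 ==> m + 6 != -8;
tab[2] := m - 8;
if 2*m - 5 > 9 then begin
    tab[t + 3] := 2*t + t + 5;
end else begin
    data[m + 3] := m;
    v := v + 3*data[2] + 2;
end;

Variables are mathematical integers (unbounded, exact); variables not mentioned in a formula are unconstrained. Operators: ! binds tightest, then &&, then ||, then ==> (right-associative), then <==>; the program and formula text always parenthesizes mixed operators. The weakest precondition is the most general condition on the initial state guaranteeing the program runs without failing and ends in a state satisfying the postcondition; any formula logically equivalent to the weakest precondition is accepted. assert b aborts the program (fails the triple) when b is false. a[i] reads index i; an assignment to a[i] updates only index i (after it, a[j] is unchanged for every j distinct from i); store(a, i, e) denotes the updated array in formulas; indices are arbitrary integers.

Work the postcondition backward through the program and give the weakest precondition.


Working backward. After the program, the postcondition t - 9 <= 5 ==> (m + tab[m + 2] - 6 <= -6 || t - 2 >= -5) must hold; in canonical form it is t <= 14 ==> (tab[m + 2] + m <= 0 || t >= -3).
Then branch requires t <= 14 ==> (store(tab, t + 3, 3*t + 5)[m + 2] + m <= 0 || t >= -3); else branch requires t <= 14 ==> (tab[m + 2] + m <= 0 || t >= -3).
Before the if: (2*m > 14 ==> (t <= 14 ==> (store(tab, t + 3, 3*t + 5)[m + 2] + m <= 0 || t >= -3))) && ((!(2*m > 14)) ==> (t <= 14 ==> (tab[m + 2] + m <= 0 || t >= -3)))
Before tab[2] := m - 8: (2*m > 14 ==> (t <= 14 ==> (store(store(tab, 2, m - 8), t + 3, 3*t + 5)[m + 2] + m <= 0 || t >= -3))) && ((!(2*m > 14)) ==> (t <= 14 ==> (store(tab, 2, m - 8)[m + 2] + m <= 0 || t >= -3)))
Before assert m + m != 6 ==> m + 6 != -8: (2*m != 6 ==> m != -14) && (2*m > 14 ==> (t <= 14 ==> (store(store(tab, 2, m - 8), t + 3, 3*t + 5)[m + 2] + m <= 0 || t >= -3))) && ((!(2*m > 14)) ==> (t <= 14 ==> (store(tab, 2, m - 8)[m + 2] + m <= 0 || t >= -3)))
Answer: WP = (2*m != 6 ==> m != -14) && (2*m > 14 ==> (t <= 14 ==> (store(store(tab, 2, m - 8), t + 3, 3*t + 5)[m + 2] + m <= 0 || t >= -3))) && ((!(2*m > 14)) ==> (t <= 14 ==> (store(tab, 2, m - 8)[m + 2] + m <= 0 || t >= -3)))


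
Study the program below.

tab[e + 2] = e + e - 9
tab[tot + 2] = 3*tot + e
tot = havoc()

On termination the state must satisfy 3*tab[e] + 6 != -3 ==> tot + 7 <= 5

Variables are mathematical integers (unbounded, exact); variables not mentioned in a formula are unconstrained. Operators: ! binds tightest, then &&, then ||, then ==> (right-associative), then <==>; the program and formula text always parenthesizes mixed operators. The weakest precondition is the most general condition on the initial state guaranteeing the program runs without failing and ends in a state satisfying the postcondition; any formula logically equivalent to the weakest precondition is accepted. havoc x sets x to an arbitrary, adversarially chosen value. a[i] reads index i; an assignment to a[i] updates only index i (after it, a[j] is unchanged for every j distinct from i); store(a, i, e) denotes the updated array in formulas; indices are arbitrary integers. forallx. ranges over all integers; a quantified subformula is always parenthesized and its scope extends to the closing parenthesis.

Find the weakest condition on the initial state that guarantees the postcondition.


Working backward. After the program, the postcondition 3*tab[e] + 6 != -3 ==> tot + 7 <= 5 must hold; in canonical form it is 3*tab[e] != -9 ==> tot <= -2.
Before havoc tot: forall tot_1. (3*tab[e] != -9 ==> tot_1 <= -2)
Before tab[tot + 2] := 3*tot + e: forall tot_1. (3*store(tab, tot + 2, e + 3*tot)[e] != -9 ==> tot_1 <= -2)
Before tab[e + 2] := e + e - 9: forall tot_1. (3*store(store(tab, e + 2, 2*e - 9), tot + 2, e + 3*tot)[e] != -9 ==> tot_1 <= -2)
Answer: WP = forall tot_1. (3*store(store(tab, e + 2, 2*e - 9), tot + 2, e + 3*tot)[e] != -9 ==> tot_1 <= -2)


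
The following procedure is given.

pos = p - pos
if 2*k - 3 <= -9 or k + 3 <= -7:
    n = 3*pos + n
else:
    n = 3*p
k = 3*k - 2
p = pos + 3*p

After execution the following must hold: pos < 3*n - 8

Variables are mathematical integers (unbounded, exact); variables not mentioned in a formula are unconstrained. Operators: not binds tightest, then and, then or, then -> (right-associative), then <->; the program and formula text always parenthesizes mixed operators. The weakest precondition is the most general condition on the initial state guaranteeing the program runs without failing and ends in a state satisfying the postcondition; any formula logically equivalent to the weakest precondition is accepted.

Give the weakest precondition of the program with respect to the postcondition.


Working backward. After the program, pos < 3*n - 8 must hold.
Before p := pos + 3*p: pos < 3*n - 8
Before k := 3*k - 2: pos < 3*n - 8
Then branch requires 3*n + 8*pos > 8; else branch requires pos < 9*p - 8.
Before the if: ((2*k <= -6 or k <= -10) -> 3*n + 8*pos > 8) and ((not (2*k <= -6 or k <= -10)) -> pos < 9*p - 8)
Before pos := p - pos: ((2*k <= -6 or k <= -10) -> 3*n + 8*p > 8*pos + 8) and ((not (2*k <= -6 or k <= -10)) -> 8*p + pos > 8)
Answer: WP = ((2*k <= -6 or k <= -10) -> 3*n + 8*p > 8*pos + 8) and ((not (2*k <= -6 or k <= -10)) -> 8*p + pos > 8)


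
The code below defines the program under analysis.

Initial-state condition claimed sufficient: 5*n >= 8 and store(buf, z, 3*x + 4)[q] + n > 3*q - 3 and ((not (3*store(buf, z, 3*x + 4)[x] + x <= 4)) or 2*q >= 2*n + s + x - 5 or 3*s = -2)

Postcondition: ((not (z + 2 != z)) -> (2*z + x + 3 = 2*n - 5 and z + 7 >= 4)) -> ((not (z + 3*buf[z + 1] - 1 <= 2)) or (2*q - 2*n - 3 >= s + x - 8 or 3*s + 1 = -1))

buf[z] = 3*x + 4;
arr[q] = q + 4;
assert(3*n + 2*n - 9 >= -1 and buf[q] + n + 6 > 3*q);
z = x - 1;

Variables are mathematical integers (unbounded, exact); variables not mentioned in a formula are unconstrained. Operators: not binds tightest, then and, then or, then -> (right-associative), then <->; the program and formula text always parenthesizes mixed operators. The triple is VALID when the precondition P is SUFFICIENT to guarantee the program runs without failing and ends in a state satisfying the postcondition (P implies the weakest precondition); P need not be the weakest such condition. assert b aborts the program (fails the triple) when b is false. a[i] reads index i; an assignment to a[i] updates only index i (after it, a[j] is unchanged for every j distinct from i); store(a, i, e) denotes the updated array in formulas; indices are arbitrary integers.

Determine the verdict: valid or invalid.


Working backward. After the program, the postcondition ((not (z + 2 != z)) -> (2*z + x + 3 = 2*n - 5 and z + 7 >= 4)) -> ((not (z + 3*buf[z + 1] - 1 <= 2)) or (2*q - 2*n - 3 >= s + x - 8 or 3*s + 1 = -1)) must hold; in canonical form it is (not (3*buf[z + 1] + z <= 3)) or 2*q >= 2*n + s + x - 5 or 3*s = -2.
Before z := x - 1: (not (3*buf[x] + x <= 4)) or 2*q >= 2*n + s + x - 5 or 3*s = -2
Before assert 3*n + 2*n - 9 >= -1 and buf[q] + n + 6 > 3*q: 5*n >= 8 and buf[q] + n > 3*q - 6 and ((not (3*buf[x] + x <= 4)) or 2*q >= 2*n + s + x - 5 or 3*s = -2)
Before arr[q] := q + 4: 5*n >= 8 and buf[q] + n > 3*q - 6 and ((not (3*buf[x] + x <= 4)) or 2*q >= 2*n + s + x - 5 or 3*s = -2)
Before buf[z] := 3*x + 4: 5*n >= 8 and store(buf, z, 3*x + 4)[q] + n > 3*q - 6 and ((not (3*store(buf, z, 3*x + 4)[x] + x <= 4)) or 2*q >= 2*n + s + x - 5 or 3*s = -2)
The weakest precondition is 5*n >= 8 and store(buf, z, 3*x + 4)[q] + n > 3*q - 6 and ((not (3*store(buf, z, 3*x + 4)[x] + x <= 4)) or 2*q >= 2*n + s + x - 5 or 3*s = -2).
Check whether 5*n >= 8 and store(buf, z, 3*x + 4)[q] + n > 3*q - 3 and ((not (3*store(buf, z, 3*x + 4)[x] + x <= 4)) or 2*q >= 2*n + s + x - 5 or 3*s = -2) implies it.
Every state satisfying the precondition satisfies the weakest precondition: the implication holds.
Answer: valid


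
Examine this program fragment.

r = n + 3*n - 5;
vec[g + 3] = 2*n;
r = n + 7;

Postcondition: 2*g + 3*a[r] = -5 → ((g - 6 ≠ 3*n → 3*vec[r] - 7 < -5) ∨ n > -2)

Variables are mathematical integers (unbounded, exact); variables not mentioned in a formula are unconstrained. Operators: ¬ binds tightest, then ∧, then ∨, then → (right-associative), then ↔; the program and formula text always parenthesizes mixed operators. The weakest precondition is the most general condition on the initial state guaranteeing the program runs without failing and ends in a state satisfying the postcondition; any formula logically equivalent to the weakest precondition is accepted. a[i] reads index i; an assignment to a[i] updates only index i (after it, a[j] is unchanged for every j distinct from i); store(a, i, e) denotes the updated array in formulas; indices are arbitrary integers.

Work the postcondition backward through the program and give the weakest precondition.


Working backward. After the program, the postcondition 2*g + 3*a[r] = -5 → ((g - 6 ≠ 3*n → 3*vec[r] - 7 < -5) ∨ n > -2) must hold; in canonical form it is 3*a[r] + 2*g = -5 → ((g ≠ 3*n + 6 → 3*vec[r] < 2) ∨ n > -2).
Before r := n + 7: 3*a[n + 7] + 2*g = -5 → ((g ≠ 3*n + 6 → 3*vec[n + 7] < 2) ∨ n > -2)
Before vec[g + 3] := 2*n: 3*a[n + 7] + 2*g = -5 → ((g ≠ 3*n + 6 → 3*store(vec, g + 3, 2*n)[n + 7] < 2) ∨ n > -2)
Before r := n + 3*n - 5: 3*a[n + 7] + 2*g = -5 → ((g ≠ 3*n + 6 → 3*store(vec, g + 3, 2*n)[n + 7] < 2) ∨ n > -2)
Answer: WP = 3*a[n + 7] + 2*g = -5 → ((g ≠ 3*n + 6 → 3*store(vec, g + 3, 2*n)[n + 7] < 2) ∨ n > -2)


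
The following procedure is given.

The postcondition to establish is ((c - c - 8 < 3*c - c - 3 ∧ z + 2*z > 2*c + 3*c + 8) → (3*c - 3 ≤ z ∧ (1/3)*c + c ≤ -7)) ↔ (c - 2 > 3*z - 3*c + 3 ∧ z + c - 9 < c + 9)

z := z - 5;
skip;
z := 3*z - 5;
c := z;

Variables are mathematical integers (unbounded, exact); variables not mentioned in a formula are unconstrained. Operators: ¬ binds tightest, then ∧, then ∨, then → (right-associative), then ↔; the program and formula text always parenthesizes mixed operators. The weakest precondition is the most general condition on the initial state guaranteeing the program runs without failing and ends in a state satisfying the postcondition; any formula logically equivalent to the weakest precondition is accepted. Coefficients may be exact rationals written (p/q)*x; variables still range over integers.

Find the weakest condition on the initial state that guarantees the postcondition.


Working backward. After the program, the postcondition ((c - c - 8 < 3*c - c - 3 ∧ z + 2*z > 2*c + 3*c + 8) → (3*c - 3 ≤ z ∧ (1/3)*c + c ≤ -7)) ↔ (c - 2 > 3*z - 3*c + 3 ∧ z + c - 9 < c + 9) must hold; in canonical form it is ((2*c > -5 ∧ 3*z > 5*c + 8) → (3*c ≤ z + 3 ∧ (4/3)*c ≤ -7)) ↔ (4*c > 3*z + 5 ∧ z < 18).
Before c := z: ((2*z > -5 ∧ 2*z < -8) → (2*z ≤ 3 ∧ (4/3)*z ≤ -7)) ↔ (z > 5 ∧ z < 18)
Before z := 3*z - 5: ((6*z > 5 ∧ 6*z < 2) → (6*z ≤ 13 ∧ 4*z ≤ -1/3)) ↔ (3*z > 10 ∧ 3*z < 23)
Before skip: ((6*z > 5 ∧ 6*z < 2) → (6*z ≤ 13 ∧ 4*z ≤ -1/3)) ↔ (3*z > 10 ∧ 3*z < 23)
Before z := z - 5: ((6*z > 35 ∧ 6*z < 32) → (6*z ≤ 43 ∧ 4*z ≤ 59/3)) ↔ (3*z > 25 ∧ 3*z < 38)
Answer: WP = ((6*z > 35 ∧ 6*z < 32) → (6*z ≤ 43 ∧ 4*z ≤ 59/3)) ↔ (3*z > 25 ∧ 3*z < 38)


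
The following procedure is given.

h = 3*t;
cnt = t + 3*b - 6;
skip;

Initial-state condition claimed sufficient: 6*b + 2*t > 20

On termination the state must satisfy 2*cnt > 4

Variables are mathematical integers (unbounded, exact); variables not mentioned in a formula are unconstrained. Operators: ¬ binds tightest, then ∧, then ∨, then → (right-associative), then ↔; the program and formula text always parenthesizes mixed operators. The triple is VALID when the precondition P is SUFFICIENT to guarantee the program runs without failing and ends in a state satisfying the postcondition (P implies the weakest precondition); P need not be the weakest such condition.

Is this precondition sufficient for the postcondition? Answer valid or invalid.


Working backward. After the program, 2*cnt > 4 must hold.
Before skip: 2*cnt > 4
Before cnt := t + 3*b - 6: 6*b + 2*t > 16
Before h := 3*t: 6*b + 2*t > 16
The weakest precondition is 6*b + 2*t > 16.
Check whether 6*b + 2*t > 20 implies it.
Every state satisfying the precondition satisfies the weakest precondition: the implication holds.
Answer: valid


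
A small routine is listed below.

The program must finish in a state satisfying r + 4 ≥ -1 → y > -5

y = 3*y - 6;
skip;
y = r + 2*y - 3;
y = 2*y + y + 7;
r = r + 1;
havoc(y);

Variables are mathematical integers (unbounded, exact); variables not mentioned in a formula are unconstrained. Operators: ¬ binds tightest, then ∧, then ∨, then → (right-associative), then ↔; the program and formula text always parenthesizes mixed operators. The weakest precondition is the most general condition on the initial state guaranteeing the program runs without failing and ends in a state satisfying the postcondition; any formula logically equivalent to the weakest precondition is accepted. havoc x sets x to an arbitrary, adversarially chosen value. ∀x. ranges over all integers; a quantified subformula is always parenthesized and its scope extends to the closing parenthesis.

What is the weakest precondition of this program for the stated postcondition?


Working backward. After the program, the postcondition r + 4 ≥ -1 → y > -5 must hold; in canonical form it is r ≥ -5 → y > -5.
Before havoc y: ∀y_1. (r ≥ -5 → y_1 > -5)
Before r := r + 1: ∀y_1. (r ≥ -6 → y_1 > -5)
Before y := 2*y + y + 7: ∀y_1. (r ≥ -6 → y_1 > -5)
Before y := r + 2*y - 3: ∀y_1. (r ≥ -6 → y_1 > -5)
Before skip: ∀y_1. (r ≥ -6 → y_1 > -5)
Before y := 3*y - 6: ∀y_1. (r ≥ -6 → y_1 > -5)
Answer: WP = ∀y_1. (r ≥ -6 → y_1 > -5)


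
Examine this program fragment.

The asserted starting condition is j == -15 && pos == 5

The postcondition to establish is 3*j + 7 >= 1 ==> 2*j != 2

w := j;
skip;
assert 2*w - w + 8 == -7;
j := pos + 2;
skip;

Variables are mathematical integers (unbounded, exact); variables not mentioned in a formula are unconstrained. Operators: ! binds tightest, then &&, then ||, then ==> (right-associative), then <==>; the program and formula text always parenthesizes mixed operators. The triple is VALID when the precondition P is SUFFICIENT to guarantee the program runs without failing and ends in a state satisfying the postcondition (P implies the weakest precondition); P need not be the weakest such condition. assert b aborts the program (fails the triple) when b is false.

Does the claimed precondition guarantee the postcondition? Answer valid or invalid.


Working backward. After the program, the postcondition 3*j + 7 >= 1 ==> 2*j != 2 must hold; in canonical form it is 3*j >= -6 ==> 2*j != 2.
Before skip: 3*j >= -6 ==> 2*j != 2
Before j := pos + 2: 3*pos >= -12 ==> 2*pos != -2
Before assert 2*w - w + 8 == -7: w == -15 && (3*pos >= -12 ==> 2*pos != -2)
Before skip: w == -15 && (3*pos >= -12 ==> 2*pos != -2)
Before w := j: j == -15 && (3*pos >= -12 ==> 2*pos != -2)
The weakest precondition is j == -15 && (3*pos >= -12 ==> 2*pos != -2).
Check whether j == -15 && pos == 5 implies it.
Every state satisfying the precondition satisfies the weakest precondition: the implication holds.
Answer: valid


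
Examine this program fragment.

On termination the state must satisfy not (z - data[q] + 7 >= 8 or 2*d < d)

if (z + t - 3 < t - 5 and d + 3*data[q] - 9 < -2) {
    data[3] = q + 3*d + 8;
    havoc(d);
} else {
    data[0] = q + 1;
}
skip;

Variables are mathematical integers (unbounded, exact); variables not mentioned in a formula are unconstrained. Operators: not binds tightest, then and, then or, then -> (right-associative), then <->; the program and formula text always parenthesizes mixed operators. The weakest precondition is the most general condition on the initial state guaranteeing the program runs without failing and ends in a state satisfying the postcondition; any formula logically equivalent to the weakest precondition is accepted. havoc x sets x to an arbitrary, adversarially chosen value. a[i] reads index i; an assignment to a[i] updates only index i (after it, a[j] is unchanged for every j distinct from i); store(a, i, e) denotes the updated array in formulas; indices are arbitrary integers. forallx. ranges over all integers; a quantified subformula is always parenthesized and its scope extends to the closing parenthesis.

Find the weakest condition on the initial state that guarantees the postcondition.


Working backward. After the program, the postcondition not (z - data[q] + 7 >= 8 or 2*d < d) must hold; in canonical form it is not (z >= data[q] + 1 or d < 0).
Before skip: not (z >= data[q] + 1 or d < 0)
Then branch requires forall d_1. (not (z >= store(data, 3, 3*d + q + 8)[q] + 1 or d_1 < 0)); else branch requires not (z >= store(data, 0, q + 1)[q] + 1 or d < 0).
Before the if: ((z < -2 and 3*data[q] + d < 7) -> (forall d_1. (not (z >= store(data, 3, 3*d + q + 8)[q] + 1 or d_1 < 0)))) and ((not (z < -2 and 3*data[q] + d < 7)) -> (not (z >= store(data, 0, q + 1)[q] + 1 or d < 0)))
Answer: WP = ((z < -2 and 3*data[q] + d < 7) -> (forall d_1. (not (z >= store(data, 3, 3*d + q + 8)[q] + 1 or d_1 < 0)))) and ((not (z < -2 and 3*data[q] + d < 7)) -> (not (z >= store(data, 0, q + 1)[q] + 1 or d < 0)))


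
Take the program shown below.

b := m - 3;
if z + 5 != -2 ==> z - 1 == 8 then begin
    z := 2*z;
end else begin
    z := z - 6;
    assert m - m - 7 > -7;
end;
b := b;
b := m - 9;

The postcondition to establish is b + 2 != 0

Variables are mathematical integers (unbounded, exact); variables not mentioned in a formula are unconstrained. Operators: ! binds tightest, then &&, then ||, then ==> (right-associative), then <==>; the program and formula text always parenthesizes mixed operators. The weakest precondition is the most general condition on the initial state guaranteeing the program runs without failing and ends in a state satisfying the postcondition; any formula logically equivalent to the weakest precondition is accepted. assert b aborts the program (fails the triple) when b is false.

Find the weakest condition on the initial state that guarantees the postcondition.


Working backward. After the program, the postcondition b + 2 != 0 must hold; in canonical form it is b != -2.
Before b := m - 9: m != 7
Before b := b: m != 7
Then branch requires m != 7; else branch requires false.
Before the if: ((z != -7 ==> z == 9) ==> m != 7) && (z != -7 ==> z == 9)
Before b := m - 3: ((z != -7 ==> z == 9) ==> m != 7) && (z != -7 ==> z == 9)
Answer: WP = ((z != -7 ==> z == 9) ==> m != 7) && (z != -7 ==> z == 9)


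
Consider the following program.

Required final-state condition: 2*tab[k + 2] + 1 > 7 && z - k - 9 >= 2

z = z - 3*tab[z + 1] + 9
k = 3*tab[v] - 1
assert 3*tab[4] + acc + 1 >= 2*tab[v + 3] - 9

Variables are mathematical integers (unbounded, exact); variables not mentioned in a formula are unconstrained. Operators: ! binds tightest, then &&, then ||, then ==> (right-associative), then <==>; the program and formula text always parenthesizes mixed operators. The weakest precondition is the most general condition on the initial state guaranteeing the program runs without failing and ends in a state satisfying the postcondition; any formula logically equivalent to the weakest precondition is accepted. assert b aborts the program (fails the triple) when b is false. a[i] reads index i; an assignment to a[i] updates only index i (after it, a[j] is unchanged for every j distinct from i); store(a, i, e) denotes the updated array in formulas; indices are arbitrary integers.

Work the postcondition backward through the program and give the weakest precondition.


Working backward. After the program, the postcondition 2*tab[k + 2] + 1 > 7 && z - k - 9 >= 2 must hold; in canonical form it is 2*tab[k + 2] > 6 && z >= k + 11.
Before assert 3*tab[4] + acc + 1 >= 2*tab[v + 3] - 9: 3*tab[4] + acc >= 2*tab[v + 3] - 10 && 2*tab[k + 2] > 6 && z >= k + 11
Before k := 3*tab[v] - 1: 3*tab[4] + acc >= 2*tab[v + 3] - 10 && 2*tab[3*tab[v] + 1] > 6 && z >= 3*tab[v] + 10
Before z := z - 3*tab[z + 1] + 9: 3*tab[4] + acc >= 2*tab[v + 3] - 10 && 2*tab[3*tab[v] + 1] > 6 && z >= 3*tab[z + 1] + 3*tab[v] + 1
Answer: WP = 3*tab[4] + acc >= 2*tab[v + 3] - 10 && 2*tab[3*tab[v] + 1] > 6 && z >= 3*tab[z + 1] + 3*tab[v] + 1


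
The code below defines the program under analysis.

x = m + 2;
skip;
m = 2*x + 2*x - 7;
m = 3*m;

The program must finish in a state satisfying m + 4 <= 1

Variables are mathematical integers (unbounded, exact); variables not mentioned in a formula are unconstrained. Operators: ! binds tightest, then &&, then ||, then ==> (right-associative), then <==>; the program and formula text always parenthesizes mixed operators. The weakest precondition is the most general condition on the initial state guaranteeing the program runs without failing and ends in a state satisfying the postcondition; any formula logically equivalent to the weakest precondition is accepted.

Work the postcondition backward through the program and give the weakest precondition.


Working backward. After the program, the postcondition m + 4 <= 1 must hold; in canonical form it is m <= -3.
Before m := 3*m: 3*m <= -3
Before m := 2*x + 2*x - 7: 12*x <= 18
Before skip: 12*x <= 18
Before x := m + 2: 12*m <= -6
Answer: WP = 12*m <= -6


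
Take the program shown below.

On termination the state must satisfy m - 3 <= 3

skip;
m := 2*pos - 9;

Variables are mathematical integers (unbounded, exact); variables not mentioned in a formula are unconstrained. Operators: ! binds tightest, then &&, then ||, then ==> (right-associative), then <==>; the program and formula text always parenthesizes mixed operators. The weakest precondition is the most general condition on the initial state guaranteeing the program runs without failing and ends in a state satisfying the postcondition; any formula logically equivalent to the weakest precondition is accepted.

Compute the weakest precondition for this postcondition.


Working backward. After the program, the postcondition m - 3 <= 3 must hold; in canonical form it is m <= 6.
Before m := 2*pos - 9: 2*pos <= 15
Before skip: 2*pos <= 15
Answer: WP = 2*pos <= 15


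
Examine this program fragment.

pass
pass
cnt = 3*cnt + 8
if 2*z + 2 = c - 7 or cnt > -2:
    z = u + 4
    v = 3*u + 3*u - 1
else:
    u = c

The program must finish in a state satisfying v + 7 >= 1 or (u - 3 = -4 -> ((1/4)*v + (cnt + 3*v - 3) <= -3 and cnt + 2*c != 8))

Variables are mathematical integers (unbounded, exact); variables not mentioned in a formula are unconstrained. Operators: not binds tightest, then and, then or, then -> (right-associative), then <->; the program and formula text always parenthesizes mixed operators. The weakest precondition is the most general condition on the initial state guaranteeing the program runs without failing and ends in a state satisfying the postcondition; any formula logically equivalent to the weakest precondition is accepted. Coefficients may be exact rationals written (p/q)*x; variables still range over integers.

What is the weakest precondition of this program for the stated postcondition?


Working backward. After the program, the postcondition v + 7 >= 1 or (u - 3 = -4 -> ((1/4)*v + (cnt + 3*v - 3) <= -3 and cnt + 2*c != 8)) must hold; in canonical form it is v >= -6 or (u = -1 -> (cnt + (13/4)*v <= 0 and 2*c + cnt != 8)).
Then branch requires 6*u >= -5 or (u = -1 -> (cnt + (39/2)*u <= 13/4 and 2*c + cnt != 8)); else branch requires v >= -6 or (c = -1 -> (cnt + (13/4)*v <= 0 and 2*c + cnt != 8)).
Before the if: ((2*z = c - 9 or cnt > -2) -> (6*u >= -5 or (u = -1 -> (cnt + (39/2)*u <= 13/4 and 2*c + cnt != 8)))) and ((not (2*z = c - 9 or cnt > -2)) -> (v >= -6 or (c = -1 -> (cnt + (13/4)*v <= 0 and 2*c + cnt != 8))))
Before cnt := 3*cnt + 8: ((2*z = c - 9 or 3*cnt > -10) -> (6*u >= -5 or (u = -1 -> (3*cnt + (39/2)*u <= -19/4 and 2*c + 3*cnt != 0)))) and ((not (2*z = c - 9 or 3*cnt > -10)) -> (v >= -6 or (c = -1 -> (3*cnt + (13/4)*v <= -8 and 2*c + 3*cnt != 0))))
Before skip: ((2*z = c - 9 or 3*cnt > -10) -> (6*u >= -5 or (u = -1 -> (3*cnt + (39/2)*u <= -19/4 and 2*c + 3*cnt != 0)))) and ((not (2*z = c - 9 or 3*cnt > -10)) -> (v >= -6 or (c = -1 -> (3*cnt + (13/4)*v <= -8 and 2*c + 3*cnt != 0))))
Before skip: ((2*z = c - 9 or 3*cnt > -10) -> (6*u >= -5 or (u = -1 -> (3*cnt + (39/2)*u <= -19/4 and 2*c + 3*cnt != 0)))) and ((not (2*z = c - 9 or 3*cnt > -10)) -> (v >= -6 or (c = -1 -> (3*cnt + (13/4)*v <= -8 and 2*c + 3*cnt != 0))))
Answer: WP = ((2*z = c - 9 or 3*cnt > -10) -> (6*u >= -5 or (u = -1 -> (3*cnt + (39/2)*u <= -19/4 and 2*c + 3*cnt != 0)))) and ((not (2*z = c - 9 or 3*cnt > -10)) -> (v >= -6 or (c = -1 -> (3*cnt + (13/4)*v <= -8 and 2*c + 3*cnt != 0))))


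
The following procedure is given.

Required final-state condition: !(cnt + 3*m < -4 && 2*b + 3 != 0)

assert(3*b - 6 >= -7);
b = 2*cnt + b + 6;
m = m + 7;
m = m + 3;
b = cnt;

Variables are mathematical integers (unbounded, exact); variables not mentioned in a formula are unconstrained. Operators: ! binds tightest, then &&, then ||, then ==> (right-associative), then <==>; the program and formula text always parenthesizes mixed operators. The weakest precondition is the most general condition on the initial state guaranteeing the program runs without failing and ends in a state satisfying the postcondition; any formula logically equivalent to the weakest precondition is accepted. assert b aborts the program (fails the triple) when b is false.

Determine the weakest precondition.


Working backward. After the program, the postcondition !(cnt + 3*m < -4 && 2*b + 3 != 0) must hold; in canonical form it is !(cnt + 3*m < -4 && 2*b != -3).
Before b := cnt: !(cnt + 3*m < -4 && 2*cnt != -3)
Before m := m + 3: !(cnt + 3*m < -13 && 2*cnt != -3)
Before m := m + 7: !(cnt + 3*m < -34 && 2*cnt != -3)
Before b := 2*cnt + b + 6: !(cnt + 3*m < -34 && 2*cnt != -3)
Before assert 3*b - 6 >= -7: 3*b >= -1 && (!(cnt + 3*m < -34 && 2*cnt != -3))
Answer: WP = 3*b >= -1 && (!(cnt + 3*m < -34 && 2*cnt != -3))


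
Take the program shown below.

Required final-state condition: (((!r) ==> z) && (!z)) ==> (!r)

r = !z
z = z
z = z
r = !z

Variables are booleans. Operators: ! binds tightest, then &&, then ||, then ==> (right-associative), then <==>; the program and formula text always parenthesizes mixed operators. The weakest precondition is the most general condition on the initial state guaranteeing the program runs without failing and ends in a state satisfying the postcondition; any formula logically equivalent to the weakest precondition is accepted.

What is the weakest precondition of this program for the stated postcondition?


Working backward. After the program, (((!r) ==> z) && (!z)) ==> (!r) must hold.
Before r := !z: (!z) ==> z
Before z := z: (!z) ==> z
Before z := z: (!z) ==> z
Before r := !z: (!z) ==> z
Answer: WP = (!z) ==> z


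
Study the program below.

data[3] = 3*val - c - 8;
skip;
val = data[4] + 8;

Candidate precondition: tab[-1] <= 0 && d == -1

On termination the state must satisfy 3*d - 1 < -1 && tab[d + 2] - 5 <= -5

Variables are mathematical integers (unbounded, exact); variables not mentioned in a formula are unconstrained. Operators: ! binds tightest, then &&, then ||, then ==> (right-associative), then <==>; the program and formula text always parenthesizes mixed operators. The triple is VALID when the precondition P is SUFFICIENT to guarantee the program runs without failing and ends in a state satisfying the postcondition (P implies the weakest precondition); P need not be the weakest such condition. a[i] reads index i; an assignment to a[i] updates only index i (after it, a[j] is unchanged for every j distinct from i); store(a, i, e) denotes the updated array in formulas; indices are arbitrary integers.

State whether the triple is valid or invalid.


Working backward. After the program, the postcondition 3*d - 1 < -1 && tab[d + 2] - 5 <= -5 must hold; in canonical form it is 3*d < 0 && tab[d + 2] <= 0.
Before val := data[4] + 8: 3*d < 0 && tab[d + 2] <= 0
Before skip: 3*d < 0 && tab[d + 2] <= 0
Before data[3] := 3*val - c - 8: 3*d < 0 && tab[d + 2] <= 0
The weakest precondition is 3*d < 0 && tab[d + 2] <= 0.
Check whether tab[-1] <= 0 && d == -1 implies it.
Countermodel: at the initial state d = -1, tab = {[-1] = 0, [1] = 17423, elsewhere 0}, the precondition holds but the weakest precondition fails.
Answer: invalid


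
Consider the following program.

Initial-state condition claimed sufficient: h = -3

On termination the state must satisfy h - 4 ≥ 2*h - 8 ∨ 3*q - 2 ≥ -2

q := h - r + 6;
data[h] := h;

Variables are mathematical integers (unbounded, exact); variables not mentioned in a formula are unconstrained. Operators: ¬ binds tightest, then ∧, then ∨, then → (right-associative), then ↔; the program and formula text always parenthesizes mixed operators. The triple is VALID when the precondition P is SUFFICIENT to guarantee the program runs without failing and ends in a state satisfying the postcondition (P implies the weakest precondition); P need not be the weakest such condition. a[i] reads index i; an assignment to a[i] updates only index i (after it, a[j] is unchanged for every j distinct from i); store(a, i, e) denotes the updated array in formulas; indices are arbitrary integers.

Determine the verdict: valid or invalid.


Working backward. After the program, the postcondition h - 4 ≥ 2*h - 8 ∨ 3*q - 2 ≥ -2 must hold; in canonical form it is h ≤ 4 ∨ 3*q ≥ 0.
Before data[h] := h: h ≤ 4 ∨ 3*q ≥ 0
Before q := h - r + 6: h ≤ 4 ∨ 3*h ≥ 3*r - 18
The weakest precondition is h ≤ 4 ∨ 3*h ≥ 3*r - 18.
Check whether h = -3 implies it.
Every state satisfying the precondition satisfies the weakest precondition: the implication holds.
Answer: valid


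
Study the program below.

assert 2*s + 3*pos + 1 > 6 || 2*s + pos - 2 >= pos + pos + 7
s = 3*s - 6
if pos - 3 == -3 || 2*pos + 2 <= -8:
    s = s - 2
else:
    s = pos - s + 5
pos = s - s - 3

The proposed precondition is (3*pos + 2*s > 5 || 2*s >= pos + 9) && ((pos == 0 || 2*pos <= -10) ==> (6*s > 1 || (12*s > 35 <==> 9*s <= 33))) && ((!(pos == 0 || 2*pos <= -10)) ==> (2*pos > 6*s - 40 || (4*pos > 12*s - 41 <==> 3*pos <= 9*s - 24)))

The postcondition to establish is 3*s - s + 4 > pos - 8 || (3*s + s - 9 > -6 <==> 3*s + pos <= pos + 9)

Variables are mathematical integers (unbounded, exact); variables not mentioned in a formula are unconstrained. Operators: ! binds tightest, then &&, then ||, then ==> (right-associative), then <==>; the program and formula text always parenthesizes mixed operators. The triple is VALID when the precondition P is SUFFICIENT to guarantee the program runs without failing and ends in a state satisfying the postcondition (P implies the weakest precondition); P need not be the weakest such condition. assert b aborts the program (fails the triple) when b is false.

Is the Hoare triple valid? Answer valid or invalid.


Working backward. After the program, the postcondition 3*s - s + 4 > pos - 8 || (3*s + s - 9 > -6 <==> 3*s + pos <= pos + 9) must hold; in canonical form it is 2*s > pos - 12 || (4*s > 3 <==> 3*s <= 9).
Before pos := s - s - 3: 2*s > -15 || (4*s > 3 <==> 3*s <= 9)
Then branch requires 2*s > -11 || (4*s > 11 <==> 3*s <= 15); else branch requires 2*pos > 2*s - 25 || (4*pos > 4*s - 17 <==> 3*pos <= 3*s - 6).
Before the if: ((pos == 0 || 2*pos <= -10) ==> (2*s > -11 || (4*s > 11 <==> 3*s <= 15))) && ((!(pos == 0 || 2*pos <= -10)) ==> (2*pos > 2*s - 25 || (4*pos > 4*s - 17 <==> 3*pos <= 3*s - 6)))
Before s := 3*s - 6: ((pos == 0 || 2*pos <= -10) ==> (6*s > 1 || (12*s > 35 <==> 9*s <= 33))) && ((!(pos == 0 || 2*pos <= -10)) ==> (2*pos > 6*s - 37 || (4*pos > 12*s - 41 <==> 3*pos <= 9*s - 24)))
Before assert 2*s + 3*pos + 1 > 6 || 2*s + pos - 2 >= pos + pos + 7: (3*pos + 2*s > 5 || 2*s >= pos + 9) && ((pos == 0 || 2*pos <= -10) ==> (6*s > 1 || (12*s > 35 <==> 9*s <= 33))) && ((!(pos == 0 || 2*pos <= -10)) ==> (2*pos > 6*s - 37 || (4*pos > 12*s - 41 <==> 3*pos <= 9*s - 24)))
The weakest precondition is (3*pos + 2*s > 5 || 2*s >= pos + 9) && ((pos == 0 || 2*pos <= -10) ==> (6*s > 1 || (12*s > 35 <==> 9*s <= 33))) && ((!(pos == 0 || 2*pos <= -10)) ==> (2*pos > 6*s - 37 || (4*pos > 12*s - 41 <==> 3*pos <= 9*s - 24))).
Check whether (3*pos + 2*s > 5 || 2*s >= pos + 9) && ((pos == 0 || 2*pos <= -10) ==> (6*s > 1 || (12*s > 35 <==> 9*s <= 33))) && ((!(pos == 0 || 2*pos <= -10)) ==> (2*pos > 6*s - 40 || (4*pos > 12*s - 41 <==> 3*pos <= 9*s - 24))) implies it.
Countermodel: at the initial state pos = 14, s = 11, the precondition holds but the weakest precondition fails.
Answer: invalid


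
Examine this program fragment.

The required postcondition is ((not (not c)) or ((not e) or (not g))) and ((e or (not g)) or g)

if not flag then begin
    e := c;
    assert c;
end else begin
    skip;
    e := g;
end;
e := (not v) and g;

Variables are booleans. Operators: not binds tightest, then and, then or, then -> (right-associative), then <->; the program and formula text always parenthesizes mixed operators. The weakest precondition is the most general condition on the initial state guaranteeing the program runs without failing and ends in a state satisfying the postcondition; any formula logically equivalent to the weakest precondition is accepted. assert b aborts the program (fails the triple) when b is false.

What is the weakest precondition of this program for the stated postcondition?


Working backward. After the program, the postcondition ((not (not c)) or ((not e) or (not g))) and ((e or (not g)) or g) must hold; in canonical form it is c or (not e) or (not g).
Before e := (not v) and g: c or (not ((not v) and g)) or (not g)
Then branch requires c and (c or (not ((not v) and g)) or (not g)); else branch requires c or (not ((not v) and g)) or (not g).
Before the if: ((not flag) -> (c and (c or (not ((not v) and g)) or (not g)))) and (flag -> (c or (not ((not v) and g)) or (not g)))
Answer: WP = ((not flag) -> (c and (c or (not ((not v) and g)) or (not g)))) and (flag -> (c or (not ((not v) and g)) or (not g)))


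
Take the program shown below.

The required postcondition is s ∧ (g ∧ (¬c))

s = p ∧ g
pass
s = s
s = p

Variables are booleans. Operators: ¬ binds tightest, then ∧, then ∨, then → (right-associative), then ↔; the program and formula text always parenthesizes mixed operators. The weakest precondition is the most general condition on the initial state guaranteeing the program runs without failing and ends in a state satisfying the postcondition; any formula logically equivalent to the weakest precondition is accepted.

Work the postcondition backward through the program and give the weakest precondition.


Working backward. After the program, the postcondition s ∧ (g ∧ (¬c)) must hold; in canonical form it is s ∧ g ∧ (¬c).
Before s := p: p ∧ g ∧ (¬c)
Before s := s: p ∧ g ∧ (¬c)
Before skip: p ∧ g ∧ (¬c)
Before s := p ∧ g: p ∧ g ∧ (¬c)
Answer: WP = p ∧ g ∧ (¬c)


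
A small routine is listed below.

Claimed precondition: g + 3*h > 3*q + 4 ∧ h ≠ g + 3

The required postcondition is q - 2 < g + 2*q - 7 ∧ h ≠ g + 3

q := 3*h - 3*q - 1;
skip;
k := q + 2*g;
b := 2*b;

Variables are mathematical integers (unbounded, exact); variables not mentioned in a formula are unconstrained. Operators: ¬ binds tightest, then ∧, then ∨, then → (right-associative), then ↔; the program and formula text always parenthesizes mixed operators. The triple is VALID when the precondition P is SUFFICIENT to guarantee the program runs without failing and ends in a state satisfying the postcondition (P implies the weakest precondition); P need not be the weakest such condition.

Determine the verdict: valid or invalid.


Working backward. After the program, the postcondition q - 2 < g + 2*q - 7 ∧ h ≠ g + 3 must hold; in canonical form it is g + q > 5 ∧ h ≠ g + 3.
Before b := 2*b: g + q > 5 ∧ h ≠ g + 3
Before k := q + 2*g: g + q > 5 ∧ h ≠ g + 3
Before skip: g + q > 5 ∧ h ≠ g + 3
Before q := 3*h - 3*q - 1: g + 3*h > 3*q + 6 ∧ h ≠ g + 3
The weakest precondition is g + 3*h > 3*q + 6 ∧ h ≠ g + 3.
Check whether g + 3*h > 3*q + 4 ∧ h ≠ g + 3 implies it.
Countermodel: at the initial state g = 2, h = 0, q = -1, the precondition holds but the weakest precondition fails.
Answer: invalid
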